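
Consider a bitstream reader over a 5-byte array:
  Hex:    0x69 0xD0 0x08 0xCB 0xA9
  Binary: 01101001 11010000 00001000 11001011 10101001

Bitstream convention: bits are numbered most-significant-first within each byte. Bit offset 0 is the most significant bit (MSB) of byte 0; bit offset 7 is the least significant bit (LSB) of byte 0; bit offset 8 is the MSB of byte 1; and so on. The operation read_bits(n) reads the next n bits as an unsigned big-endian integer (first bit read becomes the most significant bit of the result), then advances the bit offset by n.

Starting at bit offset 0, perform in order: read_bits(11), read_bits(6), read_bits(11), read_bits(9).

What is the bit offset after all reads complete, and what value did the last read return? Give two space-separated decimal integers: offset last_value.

Answer: 37 373

Derivation:
Read 1: bits[0:11] width=11 -> value=846 (bin 01101001110); offset now 11 = byte 1 bit 3; 29 bits remain
Read 2: bits[11:17] width=6 -> value=32 (bin 100000); offset now 17 = byte 2 bit 1; 23 bits remain
Read 3: bits[17:28] width=11 -> value=140 (bin 00010001100); offset now 28 = byte 3 bit 4; 12 bits remain
Read 4: bits[28:37] width=9 -> value=373 (bin 101110101); offset now 37 = byte 4 bit 5; 3 bits remain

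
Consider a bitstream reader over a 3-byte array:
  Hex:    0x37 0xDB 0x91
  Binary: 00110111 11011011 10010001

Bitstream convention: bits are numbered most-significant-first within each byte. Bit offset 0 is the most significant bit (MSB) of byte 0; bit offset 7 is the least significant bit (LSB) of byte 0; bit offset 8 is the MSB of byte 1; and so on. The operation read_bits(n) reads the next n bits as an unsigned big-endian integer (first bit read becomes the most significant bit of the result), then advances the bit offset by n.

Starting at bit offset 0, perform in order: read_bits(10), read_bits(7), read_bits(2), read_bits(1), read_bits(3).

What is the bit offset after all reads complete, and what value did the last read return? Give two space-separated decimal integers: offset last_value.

Read 1: bits[0:10] width=10 -> value=223 (bin 0011011111); offset now 10 = byte 1 bit 2; 14 bits remain
Read 2: bits[10:17] width=7 -> value=55 (bin 0110111); offset now 17 = byte 2 bit 1; 7 bits remain
Read 3: bits[17:19] width=2 -> value=0 (bin 00); offset now 19 = byte 2 bit 3; 5 bits remain
Read 4: bits[19:20] width=1 -> value=1 (bin 1); offset now 20 = byte 2 bit 4; 4 bits remain
Read 5: bits[20:23] width=3 -> value=0 (bin 000); offset now 23 = byte 2 bit 7; 1 bits remain

Answer: 23 0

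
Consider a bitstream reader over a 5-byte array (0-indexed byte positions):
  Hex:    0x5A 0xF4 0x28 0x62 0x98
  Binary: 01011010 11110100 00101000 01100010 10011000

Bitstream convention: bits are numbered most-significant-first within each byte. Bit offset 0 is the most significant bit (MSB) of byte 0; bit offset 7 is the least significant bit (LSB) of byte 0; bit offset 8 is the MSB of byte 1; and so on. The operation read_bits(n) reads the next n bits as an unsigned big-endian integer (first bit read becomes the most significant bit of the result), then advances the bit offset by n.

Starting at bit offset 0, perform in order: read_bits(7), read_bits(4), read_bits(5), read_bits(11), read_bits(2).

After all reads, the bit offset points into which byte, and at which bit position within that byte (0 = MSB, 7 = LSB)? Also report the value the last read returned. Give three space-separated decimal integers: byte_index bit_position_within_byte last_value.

Answer: 3 5 0

Derivation:
Read 1: bits[0:7] width=7 -> value=45 (bin 0101101); offset now 7 = byte 0 bit 7; 33 bits remain
Read 2: bits[7:11] width=4 -> value=7 (bin 0111); offset now 11 = byte 1 bit 3; 29 bits remain
Read 3: bits[11:16] width=5 -> value=20 (bin 10100); offset now 16 = byte 2 bit 0; 24 bits remain
Read 4: bits[16:27] width=11 -> value=323 (bin 00101000011); offset now 27 = byte 3 bit 3; 13 bits remain
Read 5: bits[27:29] width=2 -> value=0 (bin 00); offset now 29 = byte 3 bit 5; 11 bits remain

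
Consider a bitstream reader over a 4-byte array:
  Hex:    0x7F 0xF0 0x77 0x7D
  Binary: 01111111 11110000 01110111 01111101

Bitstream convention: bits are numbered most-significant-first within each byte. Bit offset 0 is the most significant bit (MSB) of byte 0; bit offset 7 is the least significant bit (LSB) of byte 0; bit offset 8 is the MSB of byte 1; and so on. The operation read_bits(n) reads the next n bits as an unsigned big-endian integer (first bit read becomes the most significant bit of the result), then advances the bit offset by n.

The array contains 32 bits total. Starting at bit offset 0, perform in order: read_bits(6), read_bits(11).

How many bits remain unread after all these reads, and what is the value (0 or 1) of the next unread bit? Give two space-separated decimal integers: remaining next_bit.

Read 1: bits[0:6] width=6 -> value=31 (bin 011111); offset now 6 = byte 0 bit 6; 26 bits remain
Read 2: bits[6:17] width=11 -> value=2016 (bin 11111100000); offset now 17 = byte 2 bit 1; 15 bits remain

Answer: 15 1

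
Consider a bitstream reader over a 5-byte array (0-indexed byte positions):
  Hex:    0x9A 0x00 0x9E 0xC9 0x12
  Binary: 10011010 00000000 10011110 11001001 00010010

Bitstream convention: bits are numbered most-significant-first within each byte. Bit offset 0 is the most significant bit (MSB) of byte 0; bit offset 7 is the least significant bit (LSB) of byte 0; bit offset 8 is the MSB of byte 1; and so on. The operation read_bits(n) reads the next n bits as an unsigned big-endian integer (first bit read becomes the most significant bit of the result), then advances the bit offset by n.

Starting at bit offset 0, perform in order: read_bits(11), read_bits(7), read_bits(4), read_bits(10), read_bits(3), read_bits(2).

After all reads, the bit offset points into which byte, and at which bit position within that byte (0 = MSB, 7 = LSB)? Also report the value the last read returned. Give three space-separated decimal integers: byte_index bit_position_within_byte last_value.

Answer: 4 5 2

Derivation:
Read 1: bits[0:11] width=11 -> value=1232 (bin 10011010000); offset now 11 = byte 1 bit 3; 29 bits remain
Read 2: bits[11:18] width=7 -> value=2 (bin 0000010); offset now 18 = byte 2 bit 2; 22 bits remain
Read 3: bits[18:22] width=4 -> value=7 (bin 0111); offset now 22 = byte 2 bit 6; 18 bits remain
Read 4: bits[22:32] width=10 -> value=713 (bin 1011001001); offset now 32 = byte 4 bit 0; 8 bits remain
Read 5: bits[32:35] width=3 -> value=0 (bin 000); offset now 35 = byte 4 bit 3; 5 bits remain
Read 6: bits[35:37] width=2 -> value=2 (bin 10); offset now 37 = byte 4 bit 5; 3 bits remain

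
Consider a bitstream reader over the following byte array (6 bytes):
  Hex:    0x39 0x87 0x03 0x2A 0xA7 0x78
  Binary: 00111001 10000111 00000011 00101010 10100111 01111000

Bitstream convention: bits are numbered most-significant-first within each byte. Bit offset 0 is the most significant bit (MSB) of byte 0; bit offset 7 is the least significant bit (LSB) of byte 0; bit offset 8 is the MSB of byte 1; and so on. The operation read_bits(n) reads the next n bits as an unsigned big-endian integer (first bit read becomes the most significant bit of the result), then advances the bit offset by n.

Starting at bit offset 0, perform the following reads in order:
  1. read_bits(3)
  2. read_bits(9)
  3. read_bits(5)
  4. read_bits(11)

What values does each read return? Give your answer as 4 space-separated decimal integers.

Read 1: bits[0:3] width=3 -> value=1 (bin 001); offset now 3 = byte 0 bit 3; 45 bits remain
Read 2: bits[3:12] width=9 -> value=408 (bin 110011000); offset now 12 = byte 1 bit 4; 36 bits remain
Read 3: bits[12:17] width=5 -> value=14 (bin 01110); offset now 17 = byte 2 bit 1; 31 bits remain
Read 4: bits[17:28] width=11 -> value=50 (bin 00000110010); offset now 28 = byte 3 bit 4; 20 bits remain

Answer: 1 408 14 50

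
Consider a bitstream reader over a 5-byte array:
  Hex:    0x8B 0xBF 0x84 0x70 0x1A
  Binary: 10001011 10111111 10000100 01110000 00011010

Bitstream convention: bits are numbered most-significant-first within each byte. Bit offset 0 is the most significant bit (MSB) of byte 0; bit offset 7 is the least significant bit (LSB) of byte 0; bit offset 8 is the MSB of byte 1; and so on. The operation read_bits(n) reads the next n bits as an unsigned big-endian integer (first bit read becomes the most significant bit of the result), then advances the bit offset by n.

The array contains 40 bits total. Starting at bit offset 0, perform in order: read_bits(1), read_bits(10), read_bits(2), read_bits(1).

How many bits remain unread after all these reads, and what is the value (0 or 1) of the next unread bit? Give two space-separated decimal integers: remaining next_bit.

Read 1: bits[0:1] width=1 -> value=1 (bin 1); offset now 1 = byte 0 bit 1; 39 bits remain
Read 2: bits[1:11] width=10 -> value=93 (bin 0001011101); offset now 11 = byte 1 bit 3; 29 bits remain
Read 3: bits[11:13] width=2 -> value=3 (bin 11); offset now 13 = byte 1 bit 5; 27 bits remain
Read 4: bits[13:14] width=1 -> value=1 (bin 1); offset now 14 = byte 1 bit 6; 26 bits remain

Answer: 26 1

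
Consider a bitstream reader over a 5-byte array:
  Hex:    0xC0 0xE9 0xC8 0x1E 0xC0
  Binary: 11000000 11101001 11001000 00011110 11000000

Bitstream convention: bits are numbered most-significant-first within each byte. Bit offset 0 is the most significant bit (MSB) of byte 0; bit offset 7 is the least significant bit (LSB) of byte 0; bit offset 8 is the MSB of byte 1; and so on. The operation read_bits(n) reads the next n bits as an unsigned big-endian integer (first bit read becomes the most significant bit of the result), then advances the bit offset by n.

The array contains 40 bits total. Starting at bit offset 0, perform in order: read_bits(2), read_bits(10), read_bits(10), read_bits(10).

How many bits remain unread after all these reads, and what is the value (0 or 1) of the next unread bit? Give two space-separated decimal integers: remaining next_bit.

Read 1: bits[0:2] width=2 -> value=3 (bin 11); offset now 2 = byte 0 bit 2; 38 bits remain
Read 2: bits[2:12] width=10 -> value=14 (bin 0000001110); offset now 12 = byte 1 bit 4; 28 bits remain
Read 3: bits[12:22] width=10 -> value=626 (bin 1001110010); offset now 22 = byte 2 bit 6; 18 bits remain
Read 4: bits[22:32] width=10 -> value=30 (bin 0000011110); offset now 32 = byte 4 bit 0; 8 bits remain

Answer: 8 1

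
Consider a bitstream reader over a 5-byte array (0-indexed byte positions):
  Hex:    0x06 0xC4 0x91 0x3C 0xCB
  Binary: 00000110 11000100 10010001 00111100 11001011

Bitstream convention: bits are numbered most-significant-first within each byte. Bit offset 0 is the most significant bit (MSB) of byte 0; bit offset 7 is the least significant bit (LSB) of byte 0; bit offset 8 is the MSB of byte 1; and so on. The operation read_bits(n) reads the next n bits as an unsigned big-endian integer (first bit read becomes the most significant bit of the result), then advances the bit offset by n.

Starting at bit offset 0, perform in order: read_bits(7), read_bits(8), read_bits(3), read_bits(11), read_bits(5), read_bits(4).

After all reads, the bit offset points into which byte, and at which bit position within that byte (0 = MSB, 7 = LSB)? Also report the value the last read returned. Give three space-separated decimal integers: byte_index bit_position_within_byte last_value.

Answer: 4 6 2

Derivation:
Read 1: bits[0:7] width=7 -> value=3 (bin 0000011); offset now 7 = byte 0 bit 7; 33 bits remain
Read 2: bits[7:15] width=8 -> value=98 (bin 01100010); offset now 15 = byte 1 bit 7; 25 bits remain
Read 3: bits[15:18] width=3 -> value=2 (bin 010); offset now 18 = byte 2 bit 2; 22 bits remain
Read 4: bits[18:29] width=11 -> value=551 (bin 01000100111); offset now 29 = byte 3 bit 5; 11 bits remain
Read 5: bits[29:34] width=5 -> value=19 (bin 10011); offset now 34 = byte 4 bit 2; 6 bits remain
Read 6: bits[34:38] width=4 -> value=2 (bin 0010); offset now 38 = byte 4 bit 6; 2 bits remain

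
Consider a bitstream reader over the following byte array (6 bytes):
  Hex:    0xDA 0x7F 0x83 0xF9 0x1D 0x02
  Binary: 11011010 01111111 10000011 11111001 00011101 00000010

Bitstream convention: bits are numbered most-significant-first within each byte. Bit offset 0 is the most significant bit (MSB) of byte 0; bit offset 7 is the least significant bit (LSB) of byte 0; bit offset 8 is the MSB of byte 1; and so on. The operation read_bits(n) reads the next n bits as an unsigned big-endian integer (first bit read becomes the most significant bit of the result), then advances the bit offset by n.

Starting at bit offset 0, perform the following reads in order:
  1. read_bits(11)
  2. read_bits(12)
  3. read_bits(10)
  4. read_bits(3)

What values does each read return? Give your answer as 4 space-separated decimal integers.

Answer: 1747 4033 1010 1

Derivation:
Read 1: bits[0:11] width=11 -> value=1747 (bin 11011010011); offset now 11 = byte 1 bit 3; 37 bits remain
Read 2: bits[11:23] width=12 -> value=4033 (bin 111111000001); offset now 23 = byte 2 bit 7; 25 bits remain
Read 3: bits[23:33] width=10 -> value=1010 (bin 1111110010); offset now 33 = byte 4 bit 1; 15 bits remain
Read 4: bits[33:36] width=3 -> value=1 (bin 001); offset now 36 = byte 4 bit 4; 12 bits remain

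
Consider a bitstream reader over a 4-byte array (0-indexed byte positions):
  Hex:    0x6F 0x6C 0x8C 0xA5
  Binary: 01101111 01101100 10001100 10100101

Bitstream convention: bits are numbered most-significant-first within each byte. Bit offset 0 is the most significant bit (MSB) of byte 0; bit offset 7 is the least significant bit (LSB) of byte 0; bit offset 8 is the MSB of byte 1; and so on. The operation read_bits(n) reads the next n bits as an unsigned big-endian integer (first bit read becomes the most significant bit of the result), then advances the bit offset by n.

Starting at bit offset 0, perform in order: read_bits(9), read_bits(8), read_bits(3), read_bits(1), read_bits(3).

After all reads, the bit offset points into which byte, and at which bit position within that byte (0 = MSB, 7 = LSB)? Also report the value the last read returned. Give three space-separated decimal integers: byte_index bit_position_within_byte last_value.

Answer: 3 0 4

Derivation:
Read 1: bits[0:9] width=9 -> value=222 (bin 011011110); offset now 9 = byte 1 bit 1; 23 bits remain
Read 2: bits[9:17] width=8 -> value=217 (bin 11011001); offset now 17 = byte 2 bit 1; 15 bits remain
Read 3: bits[17:20] width=3 -> value=0 (bin 000); offset now 20 = byte 2 bit 4; 12 bits remain
Read 4: bits[20:21] width=1 -> value=1 (bin 1); offset now 21 = byte 2 bit 5; 11 bits remain
Read 5: bits[21:24] width=3 -> value=4 (bin 100); offset now 24 = byte 3 bit 0; 8 bits remain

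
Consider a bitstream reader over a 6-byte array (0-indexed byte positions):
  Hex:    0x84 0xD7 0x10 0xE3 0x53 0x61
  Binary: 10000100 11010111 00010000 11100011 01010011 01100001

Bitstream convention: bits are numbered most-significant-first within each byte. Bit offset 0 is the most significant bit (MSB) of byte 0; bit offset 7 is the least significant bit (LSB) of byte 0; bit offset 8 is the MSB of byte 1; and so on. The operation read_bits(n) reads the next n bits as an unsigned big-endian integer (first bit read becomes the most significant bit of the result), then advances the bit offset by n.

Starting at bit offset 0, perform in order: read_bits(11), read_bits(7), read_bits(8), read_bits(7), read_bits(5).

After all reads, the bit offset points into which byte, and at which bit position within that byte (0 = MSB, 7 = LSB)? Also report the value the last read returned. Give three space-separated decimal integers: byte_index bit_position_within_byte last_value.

Answer: 4 6 20

Derivation:
Read 1: bits[0:11] width=11 -> value=1062 (bin 10000100110); offset now 11 = byte 1 bit 3; 37 bits remain
Read 2: bits[11:18] width=7 -> value=92 (bin 1011100); offset now 18 = byte 2 bit 2; 30 bits remain
Read 3: bits[18:26] width=8 -> value=67 (bin 01000011); offset now 26 = byte 3 bit 2; 22 bits remain
Read 4: bits[26:33] width=7 -> value=70 (bin 1000110); offset now 33 = byte 4 bit 1; 15 bits remain
Read 5: bits[33:38] width=5 -> value=20 (bin 10100); offset now 38 = byte 4 bit 6; 10 bits remain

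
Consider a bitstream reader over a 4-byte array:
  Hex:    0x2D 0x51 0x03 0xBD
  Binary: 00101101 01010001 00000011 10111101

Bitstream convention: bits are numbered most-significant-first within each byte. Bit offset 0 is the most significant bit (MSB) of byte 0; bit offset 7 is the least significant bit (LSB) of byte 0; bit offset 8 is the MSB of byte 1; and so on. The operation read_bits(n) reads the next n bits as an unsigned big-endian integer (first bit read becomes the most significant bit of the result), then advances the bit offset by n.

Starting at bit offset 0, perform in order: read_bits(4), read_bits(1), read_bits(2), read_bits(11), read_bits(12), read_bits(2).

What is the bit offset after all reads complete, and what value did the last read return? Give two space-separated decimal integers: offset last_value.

Read 1: bits[0:4] width=4 -> value=2 (bin 0010); offset now 4 = byte 0 bit 4; 28 bits remain
Read 2: bits[4:5] width=1 -> value=1 (bin 1); offset now 5 = byte 0 bit 5; 27 bits remain
Read 3: bits[5:7] width=2 -> value=2 (bin 10); offset now 7 = byte 0 bit 7; 25 bits remain
Read 4: bits[7:18] width=11 -> value=1348 (bin 10101000100); offset now 18 = byte 2 bit 2; 14 bits remain
Read 5: bits[18:30] width=12 -> value=239 (bin 000011101111); offset now 30 = byte 3 bit 6; 2 bits remain
Read 6: bits[30:32] width=2 -> value=1 (bin 01); offset now 32 = byte 4 bit 0; 0 bits remain

Answer: 32 1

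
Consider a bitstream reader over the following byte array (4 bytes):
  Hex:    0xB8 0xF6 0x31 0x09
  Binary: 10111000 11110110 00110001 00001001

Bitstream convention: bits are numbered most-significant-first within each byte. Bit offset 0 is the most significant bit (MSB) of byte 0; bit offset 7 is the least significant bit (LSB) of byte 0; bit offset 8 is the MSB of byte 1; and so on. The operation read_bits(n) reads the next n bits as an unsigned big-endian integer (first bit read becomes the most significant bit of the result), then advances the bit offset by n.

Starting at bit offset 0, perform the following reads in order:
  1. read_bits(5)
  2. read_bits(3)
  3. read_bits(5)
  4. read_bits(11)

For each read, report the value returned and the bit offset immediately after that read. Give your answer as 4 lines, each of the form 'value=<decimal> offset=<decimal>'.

Read 1: bits[0:5] width=5 -> value=23 (bin 10111); offset now 5 = byte 0 bit 5; 27 bits remain
Read 2: bits[5:8] width=3 -> value=0 (bin 000); offset now 8 = byte 1 bit 0; 24 bits remain
Read 3: bits[8:13] width=5 -> value=30 (bin 11110); offset now 13 = byte 1 bit 5; 19 bits remain
Read 4: bits[13:24] width=11 -> value=1585 (bin 11000110001); offset now 24 = byte 3 bit 0; 8 bits remain

Answer: value=23 offset=5
value=0 offset=8
value=30 offset=13
value=1585 offset=24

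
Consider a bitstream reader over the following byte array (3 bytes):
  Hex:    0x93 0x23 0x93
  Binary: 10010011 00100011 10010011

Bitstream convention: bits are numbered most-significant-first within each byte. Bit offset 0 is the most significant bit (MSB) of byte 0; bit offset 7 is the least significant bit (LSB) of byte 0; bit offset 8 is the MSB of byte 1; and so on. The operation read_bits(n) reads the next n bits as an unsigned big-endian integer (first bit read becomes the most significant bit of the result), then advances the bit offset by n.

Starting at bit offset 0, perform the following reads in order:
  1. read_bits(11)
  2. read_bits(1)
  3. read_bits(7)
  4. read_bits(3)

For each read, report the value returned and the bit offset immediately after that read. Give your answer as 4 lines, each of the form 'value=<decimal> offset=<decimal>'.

Answer: value=1177 offset=11
value=0 offset=12
value=28 offset=19
value=4 offset=22

Derivation:
Read 1: bits[0:11] width=11 -> value=1177 (bin 10010011001); offset now 11 = byte 1 bit 3; 13 bits remain
Read 2: bits[11:12] width=1 -> value=0 (bin 0); offset now 12 = byte 1 bit 4; 12 bits remain
Read 3: bits[12:19] width=7 -> value=28 (bin 0011100); offset now 19 = byte 2 bit 3; 5 bits remain
Read 4: bits[19:22] width=3 -> value=4 (bin 100); offset now 22 = byte 2 bit 6; 2 bits remain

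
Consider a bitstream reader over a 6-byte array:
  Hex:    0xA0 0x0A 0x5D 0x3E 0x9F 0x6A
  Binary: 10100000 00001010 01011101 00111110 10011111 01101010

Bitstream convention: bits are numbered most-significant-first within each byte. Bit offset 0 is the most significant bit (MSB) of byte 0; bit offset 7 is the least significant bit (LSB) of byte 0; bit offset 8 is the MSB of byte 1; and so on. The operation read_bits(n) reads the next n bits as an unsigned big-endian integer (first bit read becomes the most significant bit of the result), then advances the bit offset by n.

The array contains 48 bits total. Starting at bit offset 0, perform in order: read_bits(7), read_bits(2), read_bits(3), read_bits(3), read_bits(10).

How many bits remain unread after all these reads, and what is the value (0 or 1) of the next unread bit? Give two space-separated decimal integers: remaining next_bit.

Answer: 23 0

Derivation:
Read 1: bits[0:7] width=7 -> value=80 (bin 1010000); offset now 7 = byte 0 bit 7; 41 bits remain
Read 2: bits[7:9] width=2 -> value=0 (bin 00); offset now 9 = byte 1 bit 1; 39 bits remain
Read 3: bits[9:12] width=3 -> value=0 (bin 000); offset now 12 = byte 1 bit 4; 36 bits remain
Read 4: bits[12:15] width=3 -> value=5 (bin 101); offset now 15 = byte 1 bit 7; 33 bits remain
Read 5: bits[15:25] width=10 -> value=186 (bin 0010111010); offset now 25 = byte 3 bit 1; 23 bits remain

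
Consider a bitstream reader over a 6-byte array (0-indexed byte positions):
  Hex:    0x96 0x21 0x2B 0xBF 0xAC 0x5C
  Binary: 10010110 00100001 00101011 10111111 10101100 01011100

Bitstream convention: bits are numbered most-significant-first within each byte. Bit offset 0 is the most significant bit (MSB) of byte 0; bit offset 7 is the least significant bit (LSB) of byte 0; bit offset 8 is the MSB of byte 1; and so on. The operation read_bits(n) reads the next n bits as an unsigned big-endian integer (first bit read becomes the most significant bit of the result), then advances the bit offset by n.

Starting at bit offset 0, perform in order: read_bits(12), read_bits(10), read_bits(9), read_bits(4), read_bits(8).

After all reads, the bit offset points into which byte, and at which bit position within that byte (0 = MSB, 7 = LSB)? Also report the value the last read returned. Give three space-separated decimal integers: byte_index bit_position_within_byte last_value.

Answer: 5 3 98

Derivation:
Read 1: bits[0:12] width=12 -> value=2402 (bin 100101100010); offset now 12 = byte 1 bit 4; 36 bits remain
Read 2: bits[12:22] width=10 -> value=74 (bin 0001001010); offset now 22 = byte 2 bit 6; 26 bits remain
Read 3: bits[22:31] width=9 -> value=479 (bin 111011111); offset now 31 = byte 3 bit 7; 17 bits remain
Read 4: bits[31:35] width=4 -> value=13 (bin 1101); offset now 35 = byte 4 bit 3; 13 bits remain
Read 5: bits[35:43] width=8 -> value=98 (bin 01100010); offset now 43 = byte 5 bit 3; 5 bits remain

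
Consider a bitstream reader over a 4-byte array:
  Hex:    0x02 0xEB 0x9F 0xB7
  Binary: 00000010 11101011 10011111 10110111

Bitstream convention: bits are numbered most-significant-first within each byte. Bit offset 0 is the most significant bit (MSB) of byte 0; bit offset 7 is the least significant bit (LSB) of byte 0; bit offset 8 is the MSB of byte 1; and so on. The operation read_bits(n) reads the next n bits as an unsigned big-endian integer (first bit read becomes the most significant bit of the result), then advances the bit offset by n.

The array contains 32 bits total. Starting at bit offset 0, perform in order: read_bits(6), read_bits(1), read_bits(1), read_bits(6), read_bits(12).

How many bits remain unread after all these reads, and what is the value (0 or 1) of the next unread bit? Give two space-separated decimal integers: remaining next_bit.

Read 1: bits[0:6] width=6 -> value=0 (bin 000000); offset now 6 = byte 0 bit 6; 26 bits remain
Read 2: bits[6:7] width=1 -> value=1 (bin 1); offset now 7 = byte 0 bit 7; 25 bits remain
Read 3: bits[7:8] width=1 -> value=0 (bin 0); offset now 8 = byte 1 bit 0; 24 bits remain
Read 4: bits[8:14] width=6 -> value=58 (bin 111010); offset now 14 = byte 1 bit 6; 18 bits remain
Read 5: bits[14:26] width=12 -> value=3710 (bin 111001111110); offset now 26 = byte 3 bit 2; 6 bits remain

Answer: 6 1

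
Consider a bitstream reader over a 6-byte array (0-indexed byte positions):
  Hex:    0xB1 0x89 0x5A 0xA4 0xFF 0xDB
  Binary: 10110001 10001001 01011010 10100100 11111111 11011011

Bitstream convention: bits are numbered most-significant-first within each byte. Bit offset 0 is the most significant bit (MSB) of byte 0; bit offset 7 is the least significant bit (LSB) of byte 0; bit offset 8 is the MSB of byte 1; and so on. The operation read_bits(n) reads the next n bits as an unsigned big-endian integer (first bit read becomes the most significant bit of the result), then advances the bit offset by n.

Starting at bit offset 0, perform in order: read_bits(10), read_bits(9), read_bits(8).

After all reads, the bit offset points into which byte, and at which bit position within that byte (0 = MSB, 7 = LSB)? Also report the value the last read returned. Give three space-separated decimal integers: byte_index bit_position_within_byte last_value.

Read 1: bits[0:10] width=10 -> value=710 (bin 1011000110); offset now 10 = byte 1 bit 2; 38 bits remain
Read 2: bits[10:19] width=9 -> value=74 (bin 001001010); offset now 19 = byte 2 bit 3; 29 bits remain
Read 3: bits[19:27] width=8 -> value=213 (bin 11010101); offset now 27 = byte 3 bit 3; 21 bits remain

Answer: 3 3 213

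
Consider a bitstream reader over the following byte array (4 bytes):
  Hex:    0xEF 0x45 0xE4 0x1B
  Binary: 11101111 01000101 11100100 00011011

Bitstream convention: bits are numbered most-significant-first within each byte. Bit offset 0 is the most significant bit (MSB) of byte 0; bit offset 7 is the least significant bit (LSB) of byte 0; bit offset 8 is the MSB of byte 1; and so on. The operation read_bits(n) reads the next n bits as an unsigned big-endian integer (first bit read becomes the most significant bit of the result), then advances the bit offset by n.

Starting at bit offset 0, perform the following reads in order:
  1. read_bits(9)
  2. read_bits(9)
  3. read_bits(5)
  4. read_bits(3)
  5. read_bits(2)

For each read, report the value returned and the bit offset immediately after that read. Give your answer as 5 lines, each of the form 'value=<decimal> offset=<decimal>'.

Answer: value=478 offset=9
value=279 offset=18
value=18 offset=23
value=0 offset=26
value=1 offset=28

Derivation:
Read 1: bits[0:9] width=9 -> value=478 (bin 111011110); offset now 9 = byte 1 bit 1; 23 bits remain
Read 2: bits[9:18] width=9 -> value=279 (bin 100010111); offset now 18 = byte 2 bit 2; 14 bits remain
Read 3: bits[18:23] width=5 -> value=18 (bin 10010); offset now 23 = byte 2 bit 7; 9 bits remain
Read 4: bits[23:26] width=3 -> value=0 (bin 000); offset now 26 = byte 3 bit 2; 6 bits remain
Read 5: bits[26:28] width=2 -> value=1 (bin 01); offset now 28 = byte 3 bit 4; 4 bits remain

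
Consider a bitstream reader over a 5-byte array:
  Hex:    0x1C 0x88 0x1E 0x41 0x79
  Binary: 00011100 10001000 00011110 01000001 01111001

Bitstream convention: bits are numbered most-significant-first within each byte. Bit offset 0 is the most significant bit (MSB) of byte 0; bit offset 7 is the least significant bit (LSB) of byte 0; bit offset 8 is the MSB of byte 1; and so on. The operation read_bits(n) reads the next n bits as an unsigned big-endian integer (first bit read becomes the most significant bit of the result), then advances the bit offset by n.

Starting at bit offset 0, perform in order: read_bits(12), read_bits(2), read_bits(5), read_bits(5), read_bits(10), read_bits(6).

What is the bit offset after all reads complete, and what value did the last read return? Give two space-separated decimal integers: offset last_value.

Read 1: bits[0:12] width=12 -> value=456 (bin 000111001000); offset now 12 = byte 1 bit 4; 28 bits remain
Read 2: bits[12:14] width=2 -> value=2 (bin 10); offset now 14 = byte 1 bit 6; 26 bits remain
Read 3: bits[14:19] width=5 -> value=0 (bin 00000); offset now 19 = byte 2 bit 3; 21 bits remain
Read 4: bits[19:24] width=5 -> value=30 (bin 11110); offset now 24 = byte 3 bit 0; 16 bits remain
Read 5: bits[24:34] width=10 -> value=261 (bin 0100000101); offset now 34 = byte 4 bit 2; 6 bits remain
Read 6: bits[34:40] width=6 -> value=57 (bin 111001); offset now 40 = byte 5 bit 0; 0 bits remain

Answer: 40 57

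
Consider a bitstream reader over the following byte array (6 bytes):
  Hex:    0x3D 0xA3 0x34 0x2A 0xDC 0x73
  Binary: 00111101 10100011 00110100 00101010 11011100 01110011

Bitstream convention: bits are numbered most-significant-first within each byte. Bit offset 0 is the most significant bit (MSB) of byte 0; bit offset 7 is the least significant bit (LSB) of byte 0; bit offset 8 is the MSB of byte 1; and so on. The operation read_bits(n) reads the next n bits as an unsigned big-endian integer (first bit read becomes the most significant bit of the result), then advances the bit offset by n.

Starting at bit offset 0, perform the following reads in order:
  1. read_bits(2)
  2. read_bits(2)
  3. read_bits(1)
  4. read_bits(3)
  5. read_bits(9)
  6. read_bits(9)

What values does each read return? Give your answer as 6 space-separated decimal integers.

Read 1: bits[0:2] width=2 -> value=0 (bin 00); offset now 2 = byte 0 bit 2; 46 bits remain
Read 2: bits[2:4] width=2 -> value=3 (bin 11); offset now 4 = byte 0 bit 4; 44 bits remain
Read 3: bits[4:5] width=1 -> value=1 (bin 1); offset now 5 = byte 0 bit 5; 43 bits remain
Read 4: bits[5:8] width=3 -> value=5 (bin 101); offset now 8 = byte 1 bit 0; 40 bits remain
Read 5: bits[8:17] width=9 -> value=326 (bin 101000110); offset now 17 = byte 2 bit 1; 31 bits remain
Read 6: bits[17:26] width=9 -> value=208 (bin 011010000); offset now 26 = byte 3 bit 2; 22 bits remain

Answer: 0 3 1 5 326 208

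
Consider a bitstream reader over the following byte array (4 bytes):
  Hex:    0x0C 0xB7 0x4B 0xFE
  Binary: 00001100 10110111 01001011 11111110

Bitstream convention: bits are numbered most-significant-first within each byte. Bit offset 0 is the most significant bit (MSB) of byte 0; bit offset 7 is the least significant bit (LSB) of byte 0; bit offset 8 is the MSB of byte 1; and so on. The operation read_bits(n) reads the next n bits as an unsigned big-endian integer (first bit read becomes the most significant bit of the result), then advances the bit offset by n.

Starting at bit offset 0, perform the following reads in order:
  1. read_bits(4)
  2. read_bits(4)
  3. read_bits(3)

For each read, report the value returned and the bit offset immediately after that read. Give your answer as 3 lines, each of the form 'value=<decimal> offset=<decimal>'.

Answer: value=0 offset=4
value=12 offset=8
value=5 offset=11

Derivation:
Read 1: bits[0:4] width=4 -> value=0 (bin 0000); offset now 4 = byte 0 bit 4; 28 bits remain
Read 2: bits[4:8] width=4 -> value=12 (bin 1100); offset now 8 = byte 1 bit 0; 24 bits remain
Read 3: bits[8:11] width=3 -> value=5 (bin 101); offset now 11 = byte 1 bit 3; 21 bits remain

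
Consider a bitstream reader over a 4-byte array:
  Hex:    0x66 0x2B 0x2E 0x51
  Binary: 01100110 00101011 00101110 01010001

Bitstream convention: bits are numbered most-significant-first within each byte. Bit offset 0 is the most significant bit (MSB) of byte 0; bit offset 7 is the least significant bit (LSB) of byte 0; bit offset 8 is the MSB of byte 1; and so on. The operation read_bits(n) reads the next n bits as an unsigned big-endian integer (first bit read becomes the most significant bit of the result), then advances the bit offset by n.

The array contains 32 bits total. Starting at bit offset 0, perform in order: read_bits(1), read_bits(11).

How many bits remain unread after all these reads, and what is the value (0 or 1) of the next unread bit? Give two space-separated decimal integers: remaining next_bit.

Read 1: bits[0:1] width=1 -> value=0 (bin 0); offset now 1 = byte 0 bit 1; 31 bits remain
Read 2: bits[1:12] width=11 -> value=1634 (bin 11001100010); offset now 12 = byte 1 bit 4; 20 bits remain

Answer: 20 1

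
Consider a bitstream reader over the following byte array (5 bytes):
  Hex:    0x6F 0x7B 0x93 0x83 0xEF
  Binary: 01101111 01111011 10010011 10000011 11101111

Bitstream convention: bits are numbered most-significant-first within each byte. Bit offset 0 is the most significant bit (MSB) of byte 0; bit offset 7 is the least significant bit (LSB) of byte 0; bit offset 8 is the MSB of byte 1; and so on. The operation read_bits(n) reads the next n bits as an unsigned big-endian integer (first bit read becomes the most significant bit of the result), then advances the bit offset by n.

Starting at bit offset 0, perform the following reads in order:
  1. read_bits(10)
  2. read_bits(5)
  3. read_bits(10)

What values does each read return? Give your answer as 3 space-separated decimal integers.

Read 1: bits[0:10] width=10 -> value=445 (bin 0110111101); offset now 10 = byte 1 bit 2; 30 bits remain
Read 2: bits[10:15] width=5 -> value=29 (bin 11101); offset now 15 = byte 1 bit 7; 25 bits remain
Read 3: bits[15:25] width=10 -> value=807 (bin 1100100111); offset now 25 = byte 3 bit 1; 15 bits remain

Answer: 445 29 807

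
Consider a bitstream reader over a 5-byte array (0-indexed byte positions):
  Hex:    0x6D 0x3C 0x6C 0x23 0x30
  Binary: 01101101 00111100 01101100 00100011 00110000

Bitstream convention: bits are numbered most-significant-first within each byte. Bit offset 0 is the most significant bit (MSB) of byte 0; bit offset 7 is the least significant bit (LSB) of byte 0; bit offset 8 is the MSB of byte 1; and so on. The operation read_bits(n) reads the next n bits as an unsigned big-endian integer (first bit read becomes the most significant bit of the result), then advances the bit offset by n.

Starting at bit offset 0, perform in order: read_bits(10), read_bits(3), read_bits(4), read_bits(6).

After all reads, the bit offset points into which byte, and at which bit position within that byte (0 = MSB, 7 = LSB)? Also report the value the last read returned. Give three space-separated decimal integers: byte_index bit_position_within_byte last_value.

Answer: 2 7 54

Derivation:
Read 1: bits[0:10] width=10 -> value=436 (bin 0110110100); offset now 10 = byte 1 bit 2; 30 bits remain
Read 2: bits[10:13] width=3 -> value=7 (bin 111); offset now 13 = byte 1 bit 5; 27 bits remain
Read 3: bits[13:17] width=4 -> value=8 (bin 1000); offset now 17 = byte 2 bit 1; 23 bits remain
Read 4: bits[17:23] width=6 -> value=54 (bin 110110); offset now 23 = byte 2 bit 7; 17 bits remain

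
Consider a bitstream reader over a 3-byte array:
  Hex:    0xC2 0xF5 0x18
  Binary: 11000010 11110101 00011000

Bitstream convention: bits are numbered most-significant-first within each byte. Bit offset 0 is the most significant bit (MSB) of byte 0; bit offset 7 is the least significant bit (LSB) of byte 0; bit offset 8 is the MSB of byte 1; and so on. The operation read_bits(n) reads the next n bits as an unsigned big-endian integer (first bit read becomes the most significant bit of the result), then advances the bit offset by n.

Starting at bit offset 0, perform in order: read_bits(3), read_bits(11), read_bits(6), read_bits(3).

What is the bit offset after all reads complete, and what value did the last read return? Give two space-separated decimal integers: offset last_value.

Answer: 23 4

Derivation:
Read 1: bits[0:3] width=3 -> value=6 (bin 110); offset now 3 = byte 0 bit 3; 21 bits remain
Read 2: bits[3:14] width=11 -> value=189 (bin 00010111101); offset now 14 = byte 1 bit 6; 10 bits remain
Read 3: bits[14:20] width=6 -> value=17 (bin 010001); offset now 20 = byte 2 bit 4; 4 bits remain
Read 4: bits[20:23] width=3 -> value=4 (bin 100); offset now 23 = byte 2 bit 7; 1 bits remain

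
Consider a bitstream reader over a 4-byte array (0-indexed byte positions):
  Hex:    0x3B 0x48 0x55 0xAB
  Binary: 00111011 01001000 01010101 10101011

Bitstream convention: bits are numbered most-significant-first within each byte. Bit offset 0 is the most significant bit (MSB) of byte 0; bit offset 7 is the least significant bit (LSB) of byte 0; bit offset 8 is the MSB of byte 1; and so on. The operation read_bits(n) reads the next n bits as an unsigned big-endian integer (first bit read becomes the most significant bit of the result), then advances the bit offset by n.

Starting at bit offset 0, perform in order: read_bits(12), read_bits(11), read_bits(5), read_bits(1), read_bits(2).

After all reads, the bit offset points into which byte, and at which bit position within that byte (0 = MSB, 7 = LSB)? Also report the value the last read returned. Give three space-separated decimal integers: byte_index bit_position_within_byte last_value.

Read 1: bits[0:12] width=12 -> value=948 (bin 001110110100); offset now 12 = byte 1 bit 4; 20 bits remain
Read 2: bits[12:23] width=11 -> value=1066 (bin 10000101010); offset now 23 = byte 2 bit 7; 9 bits remain
Read 3: bits[23:28] width=5 -> value=26 (bin 11010); offset now 28 = byte 3 bit 4; 4 bits remain
Read 4: bits[28:29] width=1 -> value=1 (bin 1); offset now 29 = byte 3 bit 5; 3 bits remain
Read 5: bits[29:31] width=2 -> value=1 (bin 01); offset now 31 = byte 3 bit 7; 1 bits remain

Answer: 3 7 1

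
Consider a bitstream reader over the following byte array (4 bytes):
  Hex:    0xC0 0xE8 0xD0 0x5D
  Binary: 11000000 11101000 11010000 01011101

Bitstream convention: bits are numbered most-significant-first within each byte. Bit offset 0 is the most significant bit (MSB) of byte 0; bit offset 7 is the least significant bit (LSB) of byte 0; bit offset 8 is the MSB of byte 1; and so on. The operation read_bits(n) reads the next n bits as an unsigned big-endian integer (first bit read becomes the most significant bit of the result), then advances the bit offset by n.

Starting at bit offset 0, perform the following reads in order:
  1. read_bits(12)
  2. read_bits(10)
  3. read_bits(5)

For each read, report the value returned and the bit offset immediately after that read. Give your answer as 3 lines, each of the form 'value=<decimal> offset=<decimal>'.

Answer: value=3086 offset=12
value=564 offset=22
value=2 offset=27

Derivation:
Read 1: bits[0:12] width=12 -> value=3086 (bin 110000001110); offset now 12 = byte 1 bit 4; 20 bits remain
Read 2: bits[12:22] width=10 -> value=564 (bin 1000110100); offset now 22 = byte 2 bit 6; 10 bits remain
Read 3: bits[22:27] width=5 -> value=2 (bin 00010); offset now 27 = byte 3 bit 3; 5 bits remain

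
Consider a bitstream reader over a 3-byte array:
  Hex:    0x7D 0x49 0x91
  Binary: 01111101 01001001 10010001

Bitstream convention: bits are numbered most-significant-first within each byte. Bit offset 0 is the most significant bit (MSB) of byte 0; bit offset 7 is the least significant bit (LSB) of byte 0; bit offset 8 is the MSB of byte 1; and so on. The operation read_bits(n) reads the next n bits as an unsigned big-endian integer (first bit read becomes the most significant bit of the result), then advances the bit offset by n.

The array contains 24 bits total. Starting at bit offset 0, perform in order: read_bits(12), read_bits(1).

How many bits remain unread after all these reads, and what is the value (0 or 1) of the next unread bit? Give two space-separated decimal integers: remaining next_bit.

Answer: 11 0

Derivation:
Read 1: bits[0:12] width=12 -> value=2004 (bin 011111010100); offset now 12 = byte 1 bit 4; 12 bits remain
Read 2: bits[12:13] width=1 -> value=1 (bin 1); offset now 13 = byte 1 bit 5; 11 bits remain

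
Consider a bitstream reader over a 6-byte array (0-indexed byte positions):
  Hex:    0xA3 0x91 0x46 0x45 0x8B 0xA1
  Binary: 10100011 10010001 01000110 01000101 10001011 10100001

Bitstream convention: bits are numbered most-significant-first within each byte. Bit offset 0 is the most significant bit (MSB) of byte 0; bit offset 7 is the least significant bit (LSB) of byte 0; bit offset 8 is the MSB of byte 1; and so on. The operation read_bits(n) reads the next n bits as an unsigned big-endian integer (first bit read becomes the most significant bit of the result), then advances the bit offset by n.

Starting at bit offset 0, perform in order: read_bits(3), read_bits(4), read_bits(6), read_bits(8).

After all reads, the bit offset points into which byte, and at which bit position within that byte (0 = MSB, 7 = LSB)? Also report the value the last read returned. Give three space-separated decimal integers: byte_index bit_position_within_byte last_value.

Read 1: bits[0:3] width=3 -> value=5 (bin 101); offset now 3 = byte 0 bit 3; 45 bits remain
Read 2: bits[3:7] width=4 -> value=1 (bin 0001); offset now 7 = byte 0 bit 7; 41 bits remain
Read 3: bits[7:13] width=6 -> value=50 (bin 110010); offset now 13 = byte 1 bit 5; 35 bits remain
Read 4: bits[13:21] width=8 -> value=40 (bin 00101000); offset now 21 = byte 2 bit 5; 27 bits remain

Answer: 2 5 40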